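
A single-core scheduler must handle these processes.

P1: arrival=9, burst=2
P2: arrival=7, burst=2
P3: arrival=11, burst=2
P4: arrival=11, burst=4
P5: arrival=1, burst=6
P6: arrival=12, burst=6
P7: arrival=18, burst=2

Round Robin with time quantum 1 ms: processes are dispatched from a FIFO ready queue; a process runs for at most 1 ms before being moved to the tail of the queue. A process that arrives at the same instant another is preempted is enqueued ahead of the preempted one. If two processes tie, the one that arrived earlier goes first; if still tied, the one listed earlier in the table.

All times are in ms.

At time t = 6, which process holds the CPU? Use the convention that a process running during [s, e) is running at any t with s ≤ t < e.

P5

Gantt: | idle 0-1 | P5 1-7 | P2 7-9 | P1 9-11 | P3 11-12 | P4 12-13 | P6 13-14 | P3 14-15 | P4 15-16 | P6 16-17 | P4 17-18 | P6 18-19 | P7 19-20 | P4 20-21 | P6 21-22 | P7 22-23 | P6 23-25 |
Completion: P1=11  P2=9  P3=15  P4=21  P5=7  P6=25  P7=23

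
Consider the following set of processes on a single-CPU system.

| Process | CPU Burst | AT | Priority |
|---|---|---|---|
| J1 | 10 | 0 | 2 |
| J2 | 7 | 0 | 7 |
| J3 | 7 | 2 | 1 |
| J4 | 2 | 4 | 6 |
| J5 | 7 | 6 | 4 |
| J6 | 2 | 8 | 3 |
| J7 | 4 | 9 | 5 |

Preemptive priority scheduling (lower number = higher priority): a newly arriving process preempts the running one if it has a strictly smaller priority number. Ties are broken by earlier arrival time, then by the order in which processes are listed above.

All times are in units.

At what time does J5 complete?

Gantt: | J1 0-2 | J3 2-9 | J1 9-17 | J6 17-19 | J5 19-26 | J7 26-30 | J4 30-32 | J2 32-39 |
Completion: J1=17  J2=39  J3=9  J4=32  J5=26  J6=19  J7=30
Turnaround (C−A): J1=17  J2=39  J3=7  J4=28  J5=20  J6=11  J7=21

26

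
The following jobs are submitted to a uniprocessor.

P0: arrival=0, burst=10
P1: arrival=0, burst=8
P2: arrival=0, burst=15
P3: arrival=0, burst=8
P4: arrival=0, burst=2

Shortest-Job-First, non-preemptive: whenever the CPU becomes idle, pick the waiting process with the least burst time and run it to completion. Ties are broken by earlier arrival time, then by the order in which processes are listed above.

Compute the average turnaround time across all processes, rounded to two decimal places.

Gantt: | P4 0-2 | P1 2-10 | P3 10-18 | P0 18-28 | P2 28-43 |
Completion: P0=28  P1=10  P2=43  P3=18  P4=2
Turnaround (C−A): P0=28  P1=10  P2=43  P3=18  P4=2
Turnaround times: P0=28, P1=10, P2=43, P3=18, P4=2
Average turnaround = (28+10+43+18+2) / 5 = 101/5 = 20.20

20.20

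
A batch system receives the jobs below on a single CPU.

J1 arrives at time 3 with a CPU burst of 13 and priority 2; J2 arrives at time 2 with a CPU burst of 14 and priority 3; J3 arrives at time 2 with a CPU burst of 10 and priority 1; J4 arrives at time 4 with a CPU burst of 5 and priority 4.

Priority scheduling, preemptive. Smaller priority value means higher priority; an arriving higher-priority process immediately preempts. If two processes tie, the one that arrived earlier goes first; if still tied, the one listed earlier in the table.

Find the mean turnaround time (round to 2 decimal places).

27.25

Gantt: | idle 0-2 | J3 2-12 | J1 12-25 | J2 25-39 | J4 39-44 |
Completion: J1=25  J2=39  J3=12  J4=44
Turnaround times: J1=22, J2=37, J3=10, J4=40
Average turnaround = (22+37+10+40) / 4 = 109/4 = 27.25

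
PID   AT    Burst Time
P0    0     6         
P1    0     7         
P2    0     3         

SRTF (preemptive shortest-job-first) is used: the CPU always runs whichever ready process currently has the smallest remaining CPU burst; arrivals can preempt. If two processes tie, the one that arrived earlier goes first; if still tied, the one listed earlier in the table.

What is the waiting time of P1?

9

Gantt: | P2 0-3 | P0 3-9 | P1 9-16 |
Completion: P0=9  P1=16  P2=3
Waiting(P1) = turnaround − burst = 16 − 7 = 9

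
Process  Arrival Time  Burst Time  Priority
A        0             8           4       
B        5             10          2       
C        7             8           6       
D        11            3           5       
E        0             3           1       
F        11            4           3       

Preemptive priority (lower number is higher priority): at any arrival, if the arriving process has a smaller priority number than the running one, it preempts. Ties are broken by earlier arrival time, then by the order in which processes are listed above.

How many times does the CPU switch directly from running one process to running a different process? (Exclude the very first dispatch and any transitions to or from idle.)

Timeline: | E 0-3 | A 3-5 | B 5-15 | F 15-19 | A 19-25 | D 25-28 | C 28-36 |
Completion: A=25  B=15  C=36  D=28  E=3  F=19
Turnaround (C−A): A=25  B=10  C=29  D=17  E=3  F=8

6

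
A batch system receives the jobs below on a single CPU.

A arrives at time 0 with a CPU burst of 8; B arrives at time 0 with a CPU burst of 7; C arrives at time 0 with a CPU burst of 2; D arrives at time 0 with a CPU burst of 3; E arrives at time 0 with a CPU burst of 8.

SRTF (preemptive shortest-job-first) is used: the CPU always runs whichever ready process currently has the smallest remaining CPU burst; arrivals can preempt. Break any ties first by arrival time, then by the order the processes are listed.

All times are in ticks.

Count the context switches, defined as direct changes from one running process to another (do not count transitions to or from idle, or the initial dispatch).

4

Timeline: | C 0-2 | D 2-5 | B 5-12 | A 12-20 | E 20-28 |
Completion: A=20  B=12  C=2  D=5  E=28
Turnaround (C−A): A=20  B=12  C=2  D=5  E=28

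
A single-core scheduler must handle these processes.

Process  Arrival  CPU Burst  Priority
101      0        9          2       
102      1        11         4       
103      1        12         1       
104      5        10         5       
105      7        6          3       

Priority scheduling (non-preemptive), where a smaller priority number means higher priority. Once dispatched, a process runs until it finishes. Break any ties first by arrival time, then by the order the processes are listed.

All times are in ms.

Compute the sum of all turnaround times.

129

Schedule: | 101 0-9 | 103 9-21 | 105 21-27 | 102 27-38 | 104 38-48 |
Completion: 101=9  102=38  103=21  104=48  105=27
Turnaround (C−A): 101=9  102=37  103=20  104=43  105=20
Turnaround = completion − arrival: 101=9, 102=37, 103=20, 104=43, 105=20
Total turnaround = 9 + 37 + 20 + 43 + 20 = 129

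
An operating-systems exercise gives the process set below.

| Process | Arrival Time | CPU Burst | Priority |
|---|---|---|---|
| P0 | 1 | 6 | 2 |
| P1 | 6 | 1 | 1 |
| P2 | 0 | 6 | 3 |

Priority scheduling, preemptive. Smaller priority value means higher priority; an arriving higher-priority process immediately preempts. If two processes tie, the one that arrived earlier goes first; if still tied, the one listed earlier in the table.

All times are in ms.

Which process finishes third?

Timeline: | P2 0-1 | P0 1-6 | P1 6-7 | P0 7-8 | P2 8-13 |
Completion: P0=8  P1=7  P2=13
Finish order: P1 → P0 → P2

P2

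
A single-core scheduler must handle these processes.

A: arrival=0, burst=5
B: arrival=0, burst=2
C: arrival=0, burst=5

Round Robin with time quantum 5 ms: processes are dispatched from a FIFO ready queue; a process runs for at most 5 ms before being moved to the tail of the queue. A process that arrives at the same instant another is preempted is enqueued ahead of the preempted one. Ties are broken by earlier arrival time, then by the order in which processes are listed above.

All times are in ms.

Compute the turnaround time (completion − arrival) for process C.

12

Schedule: | A 0-5 | B 5-7 | C 7-12 |
Completion: A=5  B=7  C=12
Turnaround(C) = completion − arrival = 12 − 0 = 12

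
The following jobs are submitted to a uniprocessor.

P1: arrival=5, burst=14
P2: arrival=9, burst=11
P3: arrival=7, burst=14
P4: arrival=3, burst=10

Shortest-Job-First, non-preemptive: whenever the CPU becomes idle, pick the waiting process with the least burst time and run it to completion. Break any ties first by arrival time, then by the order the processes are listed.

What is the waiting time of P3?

Schedule: | idle 0-3 | P4 3-13 | P2 13-24 | P1 24-38 | P3 38-52 |
Completion: P1=38  P2=24  P3=52  P4=13
Turnaround (C−A): P1=33  P2=15  P3=45  P4=10
Waiting(P3) = turnaround − burst = 45 − 14 = 31

31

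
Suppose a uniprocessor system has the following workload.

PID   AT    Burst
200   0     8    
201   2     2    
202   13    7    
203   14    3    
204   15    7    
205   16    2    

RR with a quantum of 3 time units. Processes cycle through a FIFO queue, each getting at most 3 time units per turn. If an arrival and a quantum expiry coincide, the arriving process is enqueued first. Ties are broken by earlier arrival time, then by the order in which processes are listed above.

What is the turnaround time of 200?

Gantt: | 200 0-3 | 201 3-5 | 200 5-10 | idle 10-13 | 202 13-16 | 203 16-19 | 204 19-22 | 205 22-24 | 202 24-27 | 204 27-30 | 202 30-31 | 204 31-32 |
Completion: 200=10  201=5  202=31  203=19  204=32  205=24
Turnaround (C−A): 200=10  201=3  202=18  203=5  204=17  205=8
Turnaround(200) = completion − arrival = 10 − 0 = 10

10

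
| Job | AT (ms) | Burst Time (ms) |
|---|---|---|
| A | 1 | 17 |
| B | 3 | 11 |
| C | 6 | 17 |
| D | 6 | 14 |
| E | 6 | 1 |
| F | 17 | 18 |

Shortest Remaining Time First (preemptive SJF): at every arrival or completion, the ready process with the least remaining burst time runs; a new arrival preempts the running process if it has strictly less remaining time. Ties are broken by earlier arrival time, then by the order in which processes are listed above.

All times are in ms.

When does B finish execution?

15

Timeline: | idle 0-1 | A 1-3 | B 3-6 | E 6-7 | B 7-15 | D 15-29 | A 29-44 | C 44-61 | F 61-79 |
Completion: A=44  B=15  C=61  D=29  E=7  F=79
Turnaround (C−A): A=43  B=12  C=55  D=23  E=1  F=62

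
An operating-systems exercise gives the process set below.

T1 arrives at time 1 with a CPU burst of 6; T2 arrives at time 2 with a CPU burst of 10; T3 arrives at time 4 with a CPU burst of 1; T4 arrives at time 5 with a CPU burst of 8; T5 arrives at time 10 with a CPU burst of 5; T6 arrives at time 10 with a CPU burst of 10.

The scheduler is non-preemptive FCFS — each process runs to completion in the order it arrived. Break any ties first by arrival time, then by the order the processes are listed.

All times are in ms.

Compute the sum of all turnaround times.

108

Gantt: | idle 0-1 | T1 1-7 | T2 7-17 | T3 17-18 | T4 18-26 | T5 26-31 | T6 31-41 |
Completion: T1=7  T2=17  T3=18  T4=26  T5=31  T6=41
Turnaround (C−A): T1=6  T2=15  T3=14  T4=21  T5=21  T6=31
Turnaround = completion − arrival: T1=6, T2=15, T3=14, T4=21, T5=21, T6=31
Total turnaround = 6 + 15 + 14 + 21 + 21 + 31 = 108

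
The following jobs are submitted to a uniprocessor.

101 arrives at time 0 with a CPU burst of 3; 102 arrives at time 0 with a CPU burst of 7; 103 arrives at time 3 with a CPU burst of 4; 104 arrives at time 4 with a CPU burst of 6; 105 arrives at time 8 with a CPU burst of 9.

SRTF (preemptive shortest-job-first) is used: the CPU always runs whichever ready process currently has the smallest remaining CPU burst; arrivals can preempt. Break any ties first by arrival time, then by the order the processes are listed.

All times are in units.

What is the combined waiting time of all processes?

28

Gantt: | 101 0-3 | 103 3-7 | 104 7-13 | 102 13-20 | 105 20-29 |
Completion: 101=3  102=20  103=7  104=13  105=29
Turnaround (C−A): 101=3  102=20  103=4  104=9  105=21
Waiting = turnaround − burst: 101=0, 102=13, 103=0, 104=3, 105=12
Total waiting = 0 + 13 + 0 + 3 + 12 = 28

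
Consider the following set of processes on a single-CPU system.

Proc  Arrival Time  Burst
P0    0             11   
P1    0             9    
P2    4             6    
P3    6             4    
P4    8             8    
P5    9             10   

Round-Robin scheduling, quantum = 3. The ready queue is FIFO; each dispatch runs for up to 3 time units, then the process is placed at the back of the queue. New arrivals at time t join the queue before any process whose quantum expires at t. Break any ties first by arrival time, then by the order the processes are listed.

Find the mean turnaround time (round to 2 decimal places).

Schedule: | P0 0-3 | P1 3-6 | P0 6-9 | P2 9-12 | P3 12-15 | P1 15-18 | P4 18-21 | P5 21-24 | P0 24-27 | P2 27-30 | P3 30-31 | P1 31-34 | P4 34-37 | P5 37-40 | P0 40-42 | P4 42-44 | P5 44-48 |
Completion: P0=42  P1=34  P2=30  P3=31  P4=44  P5=48
Turnaround times: P0=42, P1=34, P2=26, P3=25, P4=36, P5=39
Average turnaround = (42+34+26+25+36+39) / 6 = 202/6 = 33.67

33.67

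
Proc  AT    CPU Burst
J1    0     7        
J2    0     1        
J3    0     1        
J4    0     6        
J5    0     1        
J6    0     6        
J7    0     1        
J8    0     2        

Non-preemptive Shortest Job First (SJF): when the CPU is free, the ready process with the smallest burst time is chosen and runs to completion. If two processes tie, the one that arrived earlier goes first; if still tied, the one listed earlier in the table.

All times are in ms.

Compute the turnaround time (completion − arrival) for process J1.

Gantt: | J2 0-1 | J3 1-2 | J5 2-3 | J7 3-4 | J8 4-6 | J4 6-12 | J6 12-18 | J1 18-25 |
Completion: J1=25  J2=1  J3=2  J4=12  J5=3  J6=18  J7=4  J8=6
Turnaround(J1) = completion − arrival = 25 − 0 = 25

25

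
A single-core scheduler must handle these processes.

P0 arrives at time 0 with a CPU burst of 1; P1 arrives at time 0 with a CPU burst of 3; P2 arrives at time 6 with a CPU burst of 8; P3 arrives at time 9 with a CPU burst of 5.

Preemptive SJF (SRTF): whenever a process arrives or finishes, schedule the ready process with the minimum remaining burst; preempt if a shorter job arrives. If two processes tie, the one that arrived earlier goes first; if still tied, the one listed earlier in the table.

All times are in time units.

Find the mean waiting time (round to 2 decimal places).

Timeline: | P0 0-1 | P1 1-4 | idle 4-6 | P2 6-14 | P3 14-19 |
Completion: P0=1  P1=4  P2=14  P3=19
Turnaround (C−A): P0=1  P1=4  P2=8  P3=10
Waiting times: P0=0, P1=1, P2=0, P3=5
Average waiting = (0+1+0+5) / 4 = 6/4 = 1.50

1.50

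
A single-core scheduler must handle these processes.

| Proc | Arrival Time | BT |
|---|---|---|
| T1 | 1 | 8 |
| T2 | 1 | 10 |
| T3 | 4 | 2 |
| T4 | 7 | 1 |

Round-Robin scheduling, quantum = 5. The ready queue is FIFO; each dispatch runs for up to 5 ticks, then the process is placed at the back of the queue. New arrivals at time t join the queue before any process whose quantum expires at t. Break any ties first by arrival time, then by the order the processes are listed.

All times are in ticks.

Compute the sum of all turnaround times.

55

Timeline: | idle 0-1 | T1 1-6 | T2 6-11 | T3 11-13 | T1 13-16 | T4 16-17 | T2 17-22 |
Completion: T1=16  T2=22  T3=13  T4=17
Turnaround = completion − arrival: T1=15, T2=21, T3=9, T4=10
Total turnaround = 15 + 21 + 9 + 10 = 55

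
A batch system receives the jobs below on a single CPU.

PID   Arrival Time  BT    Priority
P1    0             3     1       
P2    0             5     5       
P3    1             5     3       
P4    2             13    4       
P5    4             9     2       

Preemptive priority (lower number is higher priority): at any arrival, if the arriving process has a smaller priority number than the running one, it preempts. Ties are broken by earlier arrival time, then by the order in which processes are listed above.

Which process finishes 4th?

P4

Timeline: | P1 0-3 | P3 3-4 | P5 4-13 | P3 13-17 | P4 17-30 | P2 30-35 |
Completion: P1=3  P2=35  P3=17  P4=30  P5=13
Turnaround (C−A): P1=3  P2=35  P3=16  P4=28  P5=9
Finish order: P1 → P5 → P3 → P4 → P2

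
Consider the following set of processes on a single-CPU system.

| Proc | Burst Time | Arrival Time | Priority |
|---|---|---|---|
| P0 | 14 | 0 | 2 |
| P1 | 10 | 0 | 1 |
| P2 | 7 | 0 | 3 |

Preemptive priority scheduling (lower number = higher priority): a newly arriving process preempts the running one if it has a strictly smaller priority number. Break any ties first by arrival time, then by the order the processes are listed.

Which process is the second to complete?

P0

Timeline: | P1 0-10 | P0 10-24 | P2 24-31 |
Completion: P0=24  P1=10  P2=31
Turnaround (C−A): P0=24  P1=10  P2=31
Finish order: P1 → P0 → P2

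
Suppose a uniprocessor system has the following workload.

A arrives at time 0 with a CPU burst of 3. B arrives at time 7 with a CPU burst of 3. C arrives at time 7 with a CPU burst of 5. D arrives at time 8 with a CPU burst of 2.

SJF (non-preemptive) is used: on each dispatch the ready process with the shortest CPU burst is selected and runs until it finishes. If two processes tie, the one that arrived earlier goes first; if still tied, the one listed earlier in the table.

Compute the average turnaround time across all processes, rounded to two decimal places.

Gantt: | A 0-3 | idle 3-7 | B 7-10 | D 10-12 | C 12-17 |
Completion: A=3  B=10  C=17  D=12
Turnaround (C−A): A=3  B=3  C=10  D=4
Turnaround times: A=3, B=3, C=10, D=4
Average turnaround = (3+3+10+4) / 4 = 20/4 = 5.00

5.00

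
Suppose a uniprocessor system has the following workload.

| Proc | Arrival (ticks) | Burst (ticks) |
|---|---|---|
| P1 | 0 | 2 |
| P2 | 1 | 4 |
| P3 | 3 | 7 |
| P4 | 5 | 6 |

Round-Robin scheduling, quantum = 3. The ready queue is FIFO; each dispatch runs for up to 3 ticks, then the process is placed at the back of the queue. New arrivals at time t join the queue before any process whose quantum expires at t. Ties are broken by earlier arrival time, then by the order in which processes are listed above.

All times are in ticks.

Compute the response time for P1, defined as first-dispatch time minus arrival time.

Timeline: | P1 0-2 | P2 2-5 | P3 5-8 | P4 8-11 | P2 11-12 | P3 12-15 | P4 15-18 | P3 18-19 |
Completion: P1=2  P2=12  P3=19  P4=18
Turnaround (C−A): P1=2  P2=11  P3=16  P4=13
Response(P1) = first start − arrival = 0 − 0 = 0

0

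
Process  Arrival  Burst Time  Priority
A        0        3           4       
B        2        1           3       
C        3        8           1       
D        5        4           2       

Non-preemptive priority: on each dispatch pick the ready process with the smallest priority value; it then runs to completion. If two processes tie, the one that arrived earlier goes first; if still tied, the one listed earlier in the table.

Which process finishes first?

Gantt: | A 0-3 | C 3-11 | D 11-15 | B 15-16 |
Completion: A=3  B=16  C=11  D=15
Finish order: A → C → D → B

A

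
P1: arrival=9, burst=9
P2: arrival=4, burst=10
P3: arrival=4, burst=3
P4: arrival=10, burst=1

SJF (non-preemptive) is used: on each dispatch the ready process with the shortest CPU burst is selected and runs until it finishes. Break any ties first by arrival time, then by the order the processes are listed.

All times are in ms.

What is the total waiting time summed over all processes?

19

Timeline: | idle 0-4 | P3 4-7 | P2 7-17 | P4 17-18 | P1 18-27 |
Completion: P1=27  P2=17  P3=7  P4=18
Turnaround (C−A): P1=18  P2=13  P3=3  P4=8
Waiting = turnaround − burst: P1=9, P2=3, P3=0, P4=7
Total waiting = 9 + 3 + 0 + 7 = 19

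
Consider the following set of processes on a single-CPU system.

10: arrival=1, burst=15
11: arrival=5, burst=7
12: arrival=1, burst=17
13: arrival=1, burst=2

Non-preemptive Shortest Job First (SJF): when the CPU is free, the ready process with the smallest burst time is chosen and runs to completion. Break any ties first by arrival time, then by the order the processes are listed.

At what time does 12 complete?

Schedule: | idle 0-1 | 13 1-3 | 10 3-18 | 11 18-25 | 12 25-42 |
Completion: 10=18  11=25  12=42  13=3
Turnaround (C−A): 10=17  11=20  12=41  13=2

42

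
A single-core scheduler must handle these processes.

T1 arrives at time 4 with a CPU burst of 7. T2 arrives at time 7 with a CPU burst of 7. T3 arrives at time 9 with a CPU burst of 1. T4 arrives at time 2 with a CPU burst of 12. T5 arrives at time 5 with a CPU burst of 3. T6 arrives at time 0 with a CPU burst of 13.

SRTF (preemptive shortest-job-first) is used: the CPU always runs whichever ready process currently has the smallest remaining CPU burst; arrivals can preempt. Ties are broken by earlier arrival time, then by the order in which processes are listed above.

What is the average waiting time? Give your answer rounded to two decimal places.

Gantt: | T6 0-4 | T1 4-5 | T5 5-8 | T1 8-9 | T3 9-10 | T1 10-15 | T2 15-22 | T6 22-31 | T4 31-43 |
Completion: T1=15  T2=22  T3=10  T4=43  T5=8  T6=31
Waiting times: T1=4, T2=8, T3=0, T4=29, T5=0, T6=18
Average waiting = (4+8+0+29+0+18) / 6 = 59/6 = 9.83

9.83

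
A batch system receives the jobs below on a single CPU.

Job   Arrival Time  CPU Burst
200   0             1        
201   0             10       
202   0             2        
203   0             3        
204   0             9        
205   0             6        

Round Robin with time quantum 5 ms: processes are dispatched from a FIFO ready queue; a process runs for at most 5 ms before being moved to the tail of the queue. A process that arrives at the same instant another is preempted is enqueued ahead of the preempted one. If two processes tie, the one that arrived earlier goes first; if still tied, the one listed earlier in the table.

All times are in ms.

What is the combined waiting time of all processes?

Schedule: | 200 0-1 | 201 1-6 | 202 6-8 | 203 8-11 | 204 11-16 | 205 16-21 | 201 21-26 | 204 26-30 | 205 30-31 |
Completion: 200=1  201=26  202=8  203=11  204=30  205=31
Turnaround (C−A): 200=1  201=26  202=8  203=11  204=30  205=31
Waiting = turnaround − burst: 200=0, 201=16, 202=6, 203=8, 204=21, 205=25
Total waiting = 0 + 16 + 6 + 8 + 21 + 25 = 76

76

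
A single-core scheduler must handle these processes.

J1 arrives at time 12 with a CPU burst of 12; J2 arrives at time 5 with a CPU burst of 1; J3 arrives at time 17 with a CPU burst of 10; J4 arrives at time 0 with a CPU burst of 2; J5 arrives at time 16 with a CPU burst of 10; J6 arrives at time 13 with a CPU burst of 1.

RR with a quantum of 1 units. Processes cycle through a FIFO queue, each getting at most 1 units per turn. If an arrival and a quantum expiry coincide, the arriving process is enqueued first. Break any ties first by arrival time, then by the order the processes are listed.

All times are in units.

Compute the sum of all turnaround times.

Timeline: | J4 0-2 | idle 2-5 | J2 5-6 | idle 6-12 | J1 12-13 | J6 13-14 | J1 14-16 | J5 16-17 | J1 17-18 | J3 18-19 | J5 19-20 | J1 20-21 | J3 21-22 | J5 22-23 | J1 23-24 | J3 24-25 | J5 25-26 | J1 26-27 | J3 27-28 | J5 28-29 | J1 29-30 | J3 30-31 | J5 31-32 | J1 32-33 | J3 33-34 | J5 34-35 | J1 35-36 | J3 36-37 | J5 37-38 | J1 38-39 | J3 39-40 | J5 40-41 | J1 41-42 | J3 42-43 | J5 43-44 | J3 44-45 |
Completion: J1=42  J2=6  J3=45  J4=2  J5=44  J6=14
Turnaround (C−A): J1=30  J2=1  J3=28  J4=2  J5=28  J6=1
Turnaround = completion − arrival: J1=30, J2=1, J3=28, J4=2, J5=28, J6=1
Total turnaround = 30 + 1 + 28 + 2 + 28 + 1 = 90

90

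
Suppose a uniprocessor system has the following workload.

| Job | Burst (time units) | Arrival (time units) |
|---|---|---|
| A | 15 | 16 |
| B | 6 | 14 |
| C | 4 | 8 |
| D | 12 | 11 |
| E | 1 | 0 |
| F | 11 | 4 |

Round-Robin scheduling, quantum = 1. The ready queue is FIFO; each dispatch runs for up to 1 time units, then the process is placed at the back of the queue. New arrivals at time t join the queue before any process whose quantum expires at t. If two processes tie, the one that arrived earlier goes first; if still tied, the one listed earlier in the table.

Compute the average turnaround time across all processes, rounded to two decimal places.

Timeline: | E 0-1 | idle 1-4 | F 4-8 | C 8-9 | F 9-10 | C 10-11 | F 11-12 | D 12-13 | C 13-14 | F 14-15 | D 15-16 | B 16-17 | C 17-18 | F 18-19 | A 19-20 | D 20-21 | B 21-22 | F 22-23 | A 23-24 | D 24-25 | B 25-26 | F 26-27 | A 27-28 | D 28-29 | B 29-30 | F 30-31 | A 31-32 | D 32-33 | B 33-34 | A 34-35 | D 35-36 | B 36-37 | A 37-38 | D 38-39 | A 39-40 | D 40-41 | A 41-42 | D 42-43 | A 43-44 | D 44-45 | A 45-46 | D 46-47 | A 47-52 |
Completion: A=52  B=37  C=18  D=47  E=1  F=31
Turnaround (C−A): A=36  B=23  C=10  D=36  E=1  F=27
Turnaround times: A=36, B=23, C=10, D=36, E=1, F=27
Average turnaround = (36+23+10+36+1+27) / 6 = 133/6 = 22.17

22.17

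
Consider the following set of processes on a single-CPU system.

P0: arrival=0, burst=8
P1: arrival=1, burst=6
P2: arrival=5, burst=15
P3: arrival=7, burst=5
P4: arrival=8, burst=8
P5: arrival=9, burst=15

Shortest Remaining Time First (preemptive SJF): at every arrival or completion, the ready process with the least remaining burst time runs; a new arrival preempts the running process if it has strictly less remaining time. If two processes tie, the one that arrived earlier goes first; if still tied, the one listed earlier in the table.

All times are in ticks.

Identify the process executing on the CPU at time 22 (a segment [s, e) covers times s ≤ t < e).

P4

Schedule: | P0 0-1 | P1 1-7 | P3 7-12 | P0 12-19 | P4 19-27 | P2 27-42 | P5 42-57 |
Completion: P0=19  P1=7  P2=42  P3=12  P4=27  P5=57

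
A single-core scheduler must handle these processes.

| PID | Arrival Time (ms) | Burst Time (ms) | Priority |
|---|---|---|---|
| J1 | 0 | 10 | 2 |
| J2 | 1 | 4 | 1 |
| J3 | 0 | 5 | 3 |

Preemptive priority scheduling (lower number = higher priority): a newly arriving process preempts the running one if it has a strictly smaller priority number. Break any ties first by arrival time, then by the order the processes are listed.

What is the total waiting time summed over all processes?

18

Gantt: | J1 0-1 | J2 1-5 | J1 5-14 | J3 14-19 |
Completion: J1=14  J2=5  J3=19
Waiting = turnaround − burst: J1=4, J2=0, J3=14
Total waiting = 4 + 0 + 14 = 18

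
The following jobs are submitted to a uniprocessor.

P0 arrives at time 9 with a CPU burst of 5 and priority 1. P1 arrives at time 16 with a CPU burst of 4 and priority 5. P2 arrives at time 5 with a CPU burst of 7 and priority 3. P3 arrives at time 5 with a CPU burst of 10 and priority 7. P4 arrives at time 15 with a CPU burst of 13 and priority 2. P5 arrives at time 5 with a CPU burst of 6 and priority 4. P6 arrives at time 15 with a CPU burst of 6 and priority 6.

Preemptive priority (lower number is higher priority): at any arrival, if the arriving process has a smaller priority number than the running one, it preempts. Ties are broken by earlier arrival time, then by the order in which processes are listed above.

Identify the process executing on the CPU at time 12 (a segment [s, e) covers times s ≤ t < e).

P0

Timeline: | idle 0-5 | P2 5-9 | P0 9-14 | P2 14-15 | P4 15-28 | P2 28-30 | P5 30-36 | P1 36-40 | P6 40-46 | P3 46-56 |
Completion: P0=14  P1=40  P2=30  P3=56  P4=28  P5=36  P6=46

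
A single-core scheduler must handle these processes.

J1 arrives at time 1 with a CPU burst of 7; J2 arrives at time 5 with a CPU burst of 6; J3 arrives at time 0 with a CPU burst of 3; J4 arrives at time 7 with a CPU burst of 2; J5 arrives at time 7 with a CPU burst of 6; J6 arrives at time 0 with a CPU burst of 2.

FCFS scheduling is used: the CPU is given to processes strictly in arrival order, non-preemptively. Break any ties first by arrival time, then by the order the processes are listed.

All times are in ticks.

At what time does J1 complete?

12

Schedule: | J3 0-3 | J6 3-5 | J1 5-12 | J2 12-18 | J4 18-20 | J5 20-26 |
Completion: J1=12  J2=18  J3=3  J4=20  J5=26  J6=5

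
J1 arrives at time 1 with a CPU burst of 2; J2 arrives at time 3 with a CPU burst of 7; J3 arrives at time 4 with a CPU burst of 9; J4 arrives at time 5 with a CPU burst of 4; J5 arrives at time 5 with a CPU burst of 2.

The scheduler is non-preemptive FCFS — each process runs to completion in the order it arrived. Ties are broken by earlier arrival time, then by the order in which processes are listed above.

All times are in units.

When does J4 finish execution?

Timeline: | idle 0-1 | J1 1-3 | J2 3-10 | J3 10-19 | J4 19-23 | J5 23-25 |
Completion: J1=3  J2=10  J3=19  J4=23  J5=25

23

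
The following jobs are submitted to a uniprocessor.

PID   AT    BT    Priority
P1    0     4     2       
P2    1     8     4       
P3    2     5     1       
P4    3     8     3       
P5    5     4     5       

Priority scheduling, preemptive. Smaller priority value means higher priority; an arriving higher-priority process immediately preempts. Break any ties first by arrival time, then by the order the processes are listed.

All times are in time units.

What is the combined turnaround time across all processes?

Schedule: | P1 0-2 | P3 2-7 | P1 7-9 | P4 9-17 | P2 17-25 | P5 25-29 |
Completion: P1=9  P2=25  P3=7  P4=17  P5=29
Turnaround (C−A): P1=9  P2=24  P3=5  P4=14  P5=24
Turnaround = completion − arrival: P1=9, P2=24, P3=5, P4=14, P5=24
Total turnaround = 9 + 24 + 5 + 14 + 24 = 76

76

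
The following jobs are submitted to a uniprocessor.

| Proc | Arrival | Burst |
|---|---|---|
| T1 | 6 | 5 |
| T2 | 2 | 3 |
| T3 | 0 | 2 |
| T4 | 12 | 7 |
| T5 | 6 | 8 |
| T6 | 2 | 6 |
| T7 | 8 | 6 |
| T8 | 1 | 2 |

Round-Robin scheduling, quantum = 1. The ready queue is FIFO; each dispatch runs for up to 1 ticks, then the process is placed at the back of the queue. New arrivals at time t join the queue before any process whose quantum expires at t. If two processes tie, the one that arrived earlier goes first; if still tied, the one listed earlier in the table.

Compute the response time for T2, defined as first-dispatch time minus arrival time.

1

Schedule: | T3 0-1 | T8 1-2 | T3 2-3 | T2 3-4 | T6 4-5 | T8 5-6 | T2 6-7 | T6 7-8 | T1 8-9 | T5 9-10 | T2 10-11 | T7 11-12 | T6 12-13 | T1 13-14 | T5 14-15 | T4 15-16 | T7 16-17 | T6 17-18 | T1 18-19 | T5 19-20 | T4 20-21 | T7 21-22 | T6 22-23 | T1 23-24 | T5 24-25 | T4 25-26 | T7 26-27 | T6 27-28 | T1 28-29 | T5 29-30 | T4 30-31 | T7 31-32 | T5 32-33 | T4 33-34 | T7 34-35 | T5 35-36 | T4 36-37 | T5 37-38 | T4 38-39 |
Completion: T1=29  T2=11  T3=3  T4=39  T5=38  T6=28  T7=35  T8=6
Turnaround (C−A): T1=23  T2=9  T3=3  T4=27  T5=32  T6=26  T7=27  T8=5
Response(T2) = first start − arrival = 3 − 2 = 1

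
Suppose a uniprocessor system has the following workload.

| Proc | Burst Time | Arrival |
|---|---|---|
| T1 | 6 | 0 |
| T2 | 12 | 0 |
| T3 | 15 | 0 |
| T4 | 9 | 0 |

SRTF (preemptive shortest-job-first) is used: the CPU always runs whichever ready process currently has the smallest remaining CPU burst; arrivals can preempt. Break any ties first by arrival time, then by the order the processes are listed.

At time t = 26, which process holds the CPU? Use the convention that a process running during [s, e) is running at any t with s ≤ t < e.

T2

Gantt: | T1 0-6 | T4 6-15 | T2 15-27 | T3 27-42 |
Completion: T1=6  T2=27  T3=42  T4=15
Turnaround (C−A): T1=6  T2=27  T3=42  T4=15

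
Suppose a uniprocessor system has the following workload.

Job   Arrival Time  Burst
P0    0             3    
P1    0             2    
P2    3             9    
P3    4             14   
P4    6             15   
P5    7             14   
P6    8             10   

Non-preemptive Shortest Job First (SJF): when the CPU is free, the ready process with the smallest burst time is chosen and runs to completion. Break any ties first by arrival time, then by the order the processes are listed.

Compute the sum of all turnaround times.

174

Gantt: | P1 0-2 | P0 2-5 | P2 5-14 | P6 14-24 | P3 24-38 | P5 38-52 | P4 52-67 |
Completion: P0=5  P1=2  P2=14  P3=38  P4=67  P5=52  P6=24
Turnaround = completion − arrival: P0=5, P1=2, P2=11, P3=34, P4=61, P5=45, P6=16
Total turnaround = 5 + 2 + 11 + 34 + 61 + 45 + 16 = 174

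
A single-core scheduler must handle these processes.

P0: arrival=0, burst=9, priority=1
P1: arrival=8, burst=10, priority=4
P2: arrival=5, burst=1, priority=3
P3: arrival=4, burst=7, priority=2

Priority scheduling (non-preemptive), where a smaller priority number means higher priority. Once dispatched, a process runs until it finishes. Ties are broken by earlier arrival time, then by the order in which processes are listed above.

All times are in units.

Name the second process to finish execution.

P3

Schedule: | P0 0-9 | P3 9-16 | P2 16-17 | P1 17-27 |
Completion: P0=9  P1=27  P2=17  P3=16
Finish order: P0 → P3 → P2 → P1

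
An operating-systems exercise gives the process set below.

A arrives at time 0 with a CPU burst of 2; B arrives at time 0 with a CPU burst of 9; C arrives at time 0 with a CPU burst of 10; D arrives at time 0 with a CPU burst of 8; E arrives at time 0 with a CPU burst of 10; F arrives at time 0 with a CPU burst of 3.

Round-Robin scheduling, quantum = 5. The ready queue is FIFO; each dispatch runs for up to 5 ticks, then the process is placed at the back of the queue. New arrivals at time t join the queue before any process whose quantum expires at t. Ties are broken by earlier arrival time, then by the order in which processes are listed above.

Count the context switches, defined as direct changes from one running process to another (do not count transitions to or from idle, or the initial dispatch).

9

Schedule: | A 0-2 | B 2-7 | C 7-12 | D 12-17 | E 17-22 | F 22-25 | B 25-29 | C 29-34 | D 34-37 | E 37-42 |
Completion: A=2  B=29  C=34  D=37  E=42  F=25
Turnaround (C−A): A=2  B=29  C=34  D=37  E=42  F=25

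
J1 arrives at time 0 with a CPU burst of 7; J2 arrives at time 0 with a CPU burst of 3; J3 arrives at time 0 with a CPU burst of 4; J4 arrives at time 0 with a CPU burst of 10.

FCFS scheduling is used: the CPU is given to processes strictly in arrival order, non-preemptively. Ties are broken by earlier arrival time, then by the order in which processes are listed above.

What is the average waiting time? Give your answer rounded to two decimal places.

7.75

Schedule: | J1 0-7 | J2 7-10 | J3 10-14 | J4 14-24 |
Completion: J1=7  J2=10  J3=14  J4=24
Turnaround (C−A): J1=7  J2=10  J3=14  J4=24
Waiting times: J1=0, J2=7, J3=10, J4=14
Average waiting = (0+7+10+14) / 4 = 31/4 = 7.75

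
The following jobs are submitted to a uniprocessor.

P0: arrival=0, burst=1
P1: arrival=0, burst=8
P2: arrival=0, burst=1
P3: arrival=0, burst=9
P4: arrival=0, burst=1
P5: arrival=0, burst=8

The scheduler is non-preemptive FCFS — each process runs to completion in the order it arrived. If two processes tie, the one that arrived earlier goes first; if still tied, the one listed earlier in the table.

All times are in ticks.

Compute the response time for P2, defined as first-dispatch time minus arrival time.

Gantt: | P0 0-1 | P1 1-9 | P2 9-10 | P3 10-19 | P4 19-20 | P5 20-28 |
Completion: P0=1  P1=9  P2=10  P3=19  P4=20  P5=28
Turnaround (C−A): P0=1  P1=9  P2=10  P3=19  P4=20  P5=28
Response(P2) = first start − arrival = 9 − 0 = 9

9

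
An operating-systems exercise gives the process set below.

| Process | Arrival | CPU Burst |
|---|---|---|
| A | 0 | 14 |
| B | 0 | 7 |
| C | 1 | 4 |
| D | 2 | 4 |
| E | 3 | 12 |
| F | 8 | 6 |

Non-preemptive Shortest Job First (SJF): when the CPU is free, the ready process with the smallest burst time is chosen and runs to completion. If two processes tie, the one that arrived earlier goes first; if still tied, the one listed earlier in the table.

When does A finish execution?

Timeline: | B 0-7 | C 7-11 | D 11-15 | F 15-21 | E 21-33 | A 33-47 |
Completion: A=47  B=7  C=11  D=15  E=33  F=21

47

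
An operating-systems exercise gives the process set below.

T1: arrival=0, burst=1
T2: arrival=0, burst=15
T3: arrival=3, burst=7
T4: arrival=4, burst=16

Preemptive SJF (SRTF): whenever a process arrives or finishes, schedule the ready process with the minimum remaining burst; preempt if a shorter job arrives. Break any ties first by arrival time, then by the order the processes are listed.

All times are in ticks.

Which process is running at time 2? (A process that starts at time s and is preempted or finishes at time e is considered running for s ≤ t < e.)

T2

Schedule: | T1 0-1 | T2 1-3 | T3 3-10 | T2 10-23 | T4 23-39 |
Completion: T1=1  T2=23  T3=10  T4=39
Turnaround (C−A): T1=1  T2=23  T3=7  T4=35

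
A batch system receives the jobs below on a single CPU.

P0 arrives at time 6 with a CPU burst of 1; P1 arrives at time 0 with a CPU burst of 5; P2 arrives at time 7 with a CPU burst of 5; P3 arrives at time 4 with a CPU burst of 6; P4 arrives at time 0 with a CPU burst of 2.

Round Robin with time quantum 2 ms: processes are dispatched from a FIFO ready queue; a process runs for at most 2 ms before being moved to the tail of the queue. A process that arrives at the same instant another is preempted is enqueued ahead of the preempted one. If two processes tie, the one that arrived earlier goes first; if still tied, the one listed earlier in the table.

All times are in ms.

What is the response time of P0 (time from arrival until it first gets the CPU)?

Schedule: | P1 0-2 | P4 2-4 | P1 4-6 | P3 6-8 | P0 8-9 | P1 9-10 | P2 10-12 | P3 12-14 | P2 14-16 | P3 16-18 | P2 18-19 |
Completion: P0=9  P1=10  P2=19  P3=18  P4=4
Response(P0) = first start − arrival = 8 − 6 = 2

2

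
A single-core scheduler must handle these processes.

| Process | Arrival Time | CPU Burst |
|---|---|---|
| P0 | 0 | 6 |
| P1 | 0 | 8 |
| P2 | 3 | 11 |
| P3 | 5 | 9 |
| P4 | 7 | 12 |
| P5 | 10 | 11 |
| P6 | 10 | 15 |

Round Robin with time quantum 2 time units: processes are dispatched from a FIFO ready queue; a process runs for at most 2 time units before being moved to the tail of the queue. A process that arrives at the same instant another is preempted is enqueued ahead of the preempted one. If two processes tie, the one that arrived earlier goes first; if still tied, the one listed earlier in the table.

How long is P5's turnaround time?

57

Timeline: | P0 0-2 | P1 2-4 | P0 4-6 | P2 6-8 | P1 8-10 | P3 10-12 | P0 12-14 | P4 14-16 | P2 16-18 | P5 18-20 | P6 20-22 | P1 22-24 | P3 24-26 | P4 26-28 | P2 28-30 | P5 30-32 | P6 32-34 | P1 34-36 | P3 36-38 | P4 38-40 | P2 40-42 | P5 42-44 | P6 44-46 | P3 46-48 | P4 48-50 | P2 50-52 | P5 52-54 | P6 54-56 | P3 56-57 | P4 57-59 | P2 59-60 | P5 60-62 | P6 62-64 | P4 64-66 | P5 66-67 | P6 67-72 |
Completion: P0=14  P1=36  P2=60  P3=57  P4=66  P5=67  P6=72
Turnaround(P5) = completion − arrival = 67 − 10 = 57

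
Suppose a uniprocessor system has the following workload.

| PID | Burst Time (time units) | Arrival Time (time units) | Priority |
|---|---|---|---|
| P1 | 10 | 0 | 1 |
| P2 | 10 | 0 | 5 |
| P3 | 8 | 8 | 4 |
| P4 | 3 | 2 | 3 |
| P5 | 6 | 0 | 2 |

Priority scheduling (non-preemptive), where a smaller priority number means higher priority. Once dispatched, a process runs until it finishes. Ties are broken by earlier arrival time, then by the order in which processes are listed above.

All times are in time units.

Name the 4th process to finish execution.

P3

Schedule: | P1 0-10 | P5 10-16 | P4 16-19 | P3 19-27 | P2 27-37 |
Completion: P1=10  P2=37  P3=27  P4=19  P5=16
Turnaround (C−A): P1=10  P2=37  P3=19  P4=17  P5=16
Finish order: P1 → P5 → P4 → P3 → P2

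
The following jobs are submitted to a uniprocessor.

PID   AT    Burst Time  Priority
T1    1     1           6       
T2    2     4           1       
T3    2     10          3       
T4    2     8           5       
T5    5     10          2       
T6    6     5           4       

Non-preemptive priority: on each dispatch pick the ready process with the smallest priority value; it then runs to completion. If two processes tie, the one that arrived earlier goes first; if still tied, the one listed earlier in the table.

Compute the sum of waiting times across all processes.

64

Schedule: | idle 0-1 | T1 1-2 | T2 2-6 | T5 6-16 | T3 16-26 | T6 26-31 | T4 31-39 |
Completion: T1=2  T2=6  T3=26  T4=39  T5=16  T6=31
Turnaround (C−A): T1=1  T2=4  T3=24  T4=37  T5=11  T6=25
Waiting = turnaround − burst: T1=0, T2=0, T3=14, T4=29, T5=1, T6=20
Total waiting = 0 + 0 + 14 + 29 + 1 + 20 = 64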